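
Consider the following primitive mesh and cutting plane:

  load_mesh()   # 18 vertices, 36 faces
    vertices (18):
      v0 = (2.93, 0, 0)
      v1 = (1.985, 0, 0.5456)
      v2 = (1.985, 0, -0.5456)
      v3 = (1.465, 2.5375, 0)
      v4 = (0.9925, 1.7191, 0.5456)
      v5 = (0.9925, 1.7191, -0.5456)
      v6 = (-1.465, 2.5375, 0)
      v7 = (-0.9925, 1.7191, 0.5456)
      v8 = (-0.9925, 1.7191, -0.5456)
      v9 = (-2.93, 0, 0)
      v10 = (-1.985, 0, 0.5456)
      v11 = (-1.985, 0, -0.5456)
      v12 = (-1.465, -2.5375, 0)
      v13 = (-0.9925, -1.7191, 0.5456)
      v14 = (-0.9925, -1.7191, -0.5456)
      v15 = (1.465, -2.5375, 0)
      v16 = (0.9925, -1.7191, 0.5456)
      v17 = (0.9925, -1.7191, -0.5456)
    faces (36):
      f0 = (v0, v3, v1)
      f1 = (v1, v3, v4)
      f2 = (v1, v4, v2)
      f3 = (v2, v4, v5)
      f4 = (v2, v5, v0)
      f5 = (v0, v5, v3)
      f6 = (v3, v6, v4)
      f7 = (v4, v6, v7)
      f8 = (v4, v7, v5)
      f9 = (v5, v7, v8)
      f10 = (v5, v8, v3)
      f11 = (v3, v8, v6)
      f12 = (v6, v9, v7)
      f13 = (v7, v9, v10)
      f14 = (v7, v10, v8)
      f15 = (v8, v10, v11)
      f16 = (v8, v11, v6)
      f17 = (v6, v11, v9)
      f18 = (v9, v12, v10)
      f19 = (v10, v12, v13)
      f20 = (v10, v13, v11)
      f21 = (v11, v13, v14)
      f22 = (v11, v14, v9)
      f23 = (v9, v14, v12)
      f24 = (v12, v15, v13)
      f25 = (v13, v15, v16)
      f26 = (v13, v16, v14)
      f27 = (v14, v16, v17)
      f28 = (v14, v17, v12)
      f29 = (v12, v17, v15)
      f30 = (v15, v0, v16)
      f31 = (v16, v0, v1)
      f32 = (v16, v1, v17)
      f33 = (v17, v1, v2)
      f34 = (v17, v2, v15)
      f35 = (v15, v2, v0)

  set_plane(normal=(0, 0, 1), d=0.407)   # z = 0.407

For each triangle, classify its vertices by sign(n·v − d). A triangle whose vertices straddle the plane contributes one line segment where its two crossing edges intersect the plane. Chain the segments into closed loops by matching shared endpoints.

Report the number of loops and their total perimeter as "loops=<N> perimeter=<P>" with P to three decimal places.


loops=2 perimeter=25.261

Straddling triangles (24 of 36):
  (v0,v3,v1) [--+] → (1.8529, 0.644607, 0.407)–(2.22506, 0, 0.407)  len=0.7443
  (v1,v3,v4) [+-+] → (1.8529, 0.644607, 0.407)–(1.11253, 1.927, 0.407)  len=1.4808
  (v1,v4,v2) [++-] → (1.11856, 1.50075, 0.407)–(1.985, 0, 0.407)  len=1.7329
  (v2,v4,v5) [-+-] → (1.11856, 1.50075, 0.407)–(0.9925, 1.7191, 0.407)  len=0.2521
  (v3,v6,v4) [--+] → (0.368216, 1.927, 0.407)–(1.11253, 1.927, 0.407)  len=0.7443
  (v4,v6,v7) [+-+] → (0.368216, 1.927, 0.407)–(-1.11253, 1.927, 0.407)  len=1.4807
  (v4,v7,v5) [++-] → (-0.740373, 1.7191, 0.407)–(0.9925, 1.7191, 0.407)  len=1.7329
  (v5,v7,v8) [-+-] → (-0.740373, 1.7191, 0.407)–(-0.9925, 1.7191, 0.407)  len=0.2521
  (v6,v9,v7) [--+] → (-1.48469, 1.28239, 0.407)–(-1.11253, 1.927, 0.407)  len=0.7443
  (v7,v9,v10) [+-+] → (-1.48469, 1.28239, 0.407)–(-2.22506, 0, 0.407)  len=1.4808
  (v7,v10,v8) [++-] → (-1.85894, 0.218353, 0.407)–(-0.9925, 1.7191, 0.407)  len=1.7329
  (v8,v10,v11) [-+-] → (-1.85894, 0.218353, 0.407)–(-1.985, 0, 0.407)  len=0.2521
  (v9,v12,v10) [--+] → (-1.8529, -0.644607, 0.407)–(-2.22506, 0, 0.407)  len=0.7443
  (v10,v12,v13) [+-+] → (-1.8529, -0.644607, 0.407)–(-1.11253, -1.927, 0.407)  len=1.4808
  (v10,v13,v11) [++-] → (-1.11856, -1.50075, 0.407)–(-1.985, 0, 0.407)  len=1.7329
  (v11,v13,v14) [-+-] → (-1.11856, -1.50075, 0.407)–(-0.9925, -1.7191, 0.407)  len=0.2521
  (v12,v15,v13) [--+] → (-0.368216, -1.927, 0.407)–(-1.11253, -1.927, 0.407)  len=0.7443
  (v13,v15,v16) [+-+] → (-0.368216, -1.927, 0.407)–(1.11253, -1.927, 0.407)  len=1.4807
  (v13,v16,v14) [++-] → (0.740373, -1.7191, 0.407)–(-0.9925, -1.7191, 0.407)  len=1.7329
  (v14,v16,v17) [-+-] → (0.740373, -1.7191, 0.407)–(0.9925, -1.7191, 0.407)  len=0.2521
  (v15,v0,v16) [--+] → (1.48469, -1.28239, 0.407)–(1.11253, -1.927, 0.407)  len=0.7443
  (v16,v0,v1) [+-+] → (1.48469, -1.28239, 0.407)–(2.22506, 0, 0.407)  len=1.4808
  (v16,v1,v17) [++-] → (1.85894, -0.218353, 0.407)–(0.9925, -1.7191, 0.407)  len=1.7329
  (v17,v1,v2) [-+-] → (1.85894, -0.218353, 0.407)–(1.985, 0, 0.407)  len=0.2521

Chained into 2 loop(s):
  loop 1: 12 segments, perimeter = 13.3505
  loop 2: 12 segments, perimeter = 11.9101
Total perimeter = 25.261


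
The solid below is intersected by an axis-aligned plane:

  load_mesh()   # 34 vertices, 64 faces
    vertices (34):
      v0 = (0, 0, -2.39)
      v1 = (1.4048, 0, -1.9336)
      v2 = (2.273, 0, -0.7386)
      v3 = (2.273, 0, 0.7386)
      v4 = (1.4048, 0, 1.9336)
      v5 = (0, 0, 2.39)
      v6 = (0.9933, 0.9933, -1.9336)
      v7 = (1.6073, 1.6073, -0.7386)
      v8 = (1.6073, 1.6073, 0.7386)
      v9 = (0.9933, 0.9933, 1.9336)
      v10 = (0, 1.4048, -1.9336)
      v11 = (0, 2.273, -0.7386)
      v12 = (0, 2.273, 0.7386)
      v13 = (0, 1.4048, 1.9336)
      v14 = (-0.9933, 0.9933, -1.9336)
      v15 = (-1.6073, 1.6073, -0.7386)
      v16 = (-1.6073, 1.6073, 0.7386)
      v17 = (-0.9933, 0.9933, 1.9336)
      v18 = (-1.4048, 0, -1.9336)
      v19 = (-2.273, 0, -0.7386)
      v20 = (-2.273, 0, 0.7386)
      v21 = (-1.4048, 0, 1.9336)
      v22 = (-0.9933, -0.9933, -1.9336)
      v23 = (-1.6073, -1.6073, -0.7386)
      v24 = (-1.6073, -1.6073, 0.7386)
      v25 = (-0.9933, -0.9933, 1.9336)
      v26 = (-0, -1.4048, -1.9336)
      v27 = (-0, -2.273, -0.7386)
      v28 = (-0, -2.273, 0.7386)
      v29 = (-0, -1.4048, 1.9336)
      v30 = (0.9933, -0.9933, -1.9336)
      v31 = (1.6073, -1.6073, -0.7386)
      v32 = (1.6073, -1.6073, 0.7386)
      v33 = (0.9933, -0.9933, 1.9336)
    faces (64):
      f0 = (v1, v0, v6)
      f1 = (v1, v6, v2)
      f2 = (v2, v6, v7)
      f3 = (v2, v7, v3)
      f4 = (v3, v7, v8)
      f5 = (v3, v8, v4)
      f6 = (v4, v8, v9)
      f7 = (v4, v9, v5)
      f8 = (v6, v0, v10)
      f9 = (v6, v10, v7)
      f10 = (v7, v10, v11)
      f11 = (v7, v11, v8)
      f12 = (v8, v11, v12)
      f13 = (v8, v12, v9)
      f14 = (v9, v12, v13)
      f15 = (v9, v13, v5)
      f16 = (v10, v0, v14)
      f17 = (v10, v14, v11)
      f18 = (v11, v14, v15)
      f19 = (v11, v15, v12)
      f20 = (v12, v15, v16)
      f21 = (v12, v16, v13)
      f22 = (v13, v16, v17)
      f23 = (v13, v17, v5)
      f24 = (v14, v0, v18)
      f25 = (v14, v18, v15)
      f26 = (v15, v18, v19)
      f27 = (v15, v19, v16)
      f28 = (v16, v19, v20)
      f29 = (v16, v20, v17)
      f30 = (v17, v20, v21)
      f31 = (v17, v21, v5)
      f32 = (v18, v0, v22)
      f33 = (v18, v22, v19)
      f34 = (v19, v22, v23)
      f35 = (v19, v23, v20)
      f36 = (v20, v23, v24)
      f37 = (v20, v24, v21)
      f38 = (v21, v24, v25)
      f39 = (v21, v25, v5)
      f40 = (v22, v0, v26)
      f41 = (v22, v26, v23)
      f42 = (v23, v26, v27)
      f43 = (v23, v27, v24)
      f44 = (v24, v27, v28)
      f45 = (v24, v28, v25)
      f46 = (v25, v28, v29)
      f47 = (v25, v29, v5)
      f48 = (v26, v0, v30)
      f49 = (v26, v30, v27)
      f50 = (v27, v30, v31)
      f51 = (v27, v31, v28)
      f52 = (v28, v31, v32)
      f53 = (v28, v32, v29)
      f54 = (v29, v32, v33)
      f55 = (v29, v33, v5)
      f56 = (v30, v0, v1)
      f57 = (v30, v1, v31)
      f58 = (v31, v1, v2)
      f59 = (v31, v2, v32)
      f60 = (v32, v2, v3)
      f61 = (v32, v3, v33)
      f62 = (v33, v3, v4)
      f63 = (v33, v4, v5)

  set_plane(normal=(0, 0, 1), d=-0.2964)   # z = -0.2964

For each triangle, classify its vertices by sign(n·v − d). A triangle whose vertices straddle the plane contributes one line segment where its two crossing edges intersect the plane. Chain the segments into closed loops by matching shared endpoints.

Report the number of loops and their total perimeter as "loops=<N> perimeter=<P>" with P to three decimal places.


loops=1 perimeter=13.918

Straddling triangles (16 of 64):
  (v2,v7,v3) [--+] → (1.80658, 1.12615, -0.2964)–(2.273, 0, -0.2964)  len=1.2189
  (v3,v7,v8) [+-+] → (1.80658, 1.12615, -0.2964)–(1.6073, 1.6073, -0.2964)  len=0.5208
  (v7,v11,v8) [--+] → (0.481145, 2.07372, -0.2964)–(1.6073, 1.6073, -0.2964)  len=1.2189
  (v8,v11,v12) [+-+] → (0.481145, 2.07372, -0.2964)–(0, 2.273, -0.2964)  len=0.5208
  (v11,v15,v12) [--+] → (-1.12615, 1.80658, -0.2964)–(0, 2.273, -0.2964)  len=1.2189
  (v12,v15,v16) [+-+] → (-1.12615, 1.80658, -0.2964)–(-1.6073, 1.6073, -0.2964)  len=0.5208
  (v15,v19,v16) [--+] → (-2.07372, 0.481145, -0.2964)–(-1.6073, 1.6073, -0.2964)  len=1.2189
  (v16,v19,v20) [+-+] → (-2.07372, 0.481145, -0.2964)–(-2.273, 0, -0.2964)  len=0.5208
  (v19,v23,v20) [--+] → (-1.80658, -1.12615, -0.2964)–(-2.273, 0, -0.2964)  len=1.2189
  (v20,v23,v24) [+-+] → (-1.80658, -1.12615, -0.2964)–(-1.6073, -1.6073, -0.2964)  len=0.5208
  (v23,v27,v24) [--+] → (-0.481145, -2.07372, -0.2964)–(-1.6073, -1.6073, -0.2964)  len=1.2189
  (v24,v27,v28) [+-+] → (-0.481145, -2.07372, -0.2964)–(0, -2.273, -0.2964)  len=0.5208
  (v27,v31,v28) [--+] → (1.12615, -1.80658, -0.2964)–(0, -2.273, -0.2964)  len=1.2189
  (v28,v31,v32) [+-+] → (1.12615, -1.80658, -0.2964)–(1.6073, -1.6073, -0.2964)  len=0.5208
  (v31,v2,v32) [--+] → (2.07372, -0.481145, -0.2964)–(1.6073, -1.6073, -0.2964)  len=1.2189
  (v32,v2,v3) [+-+] → (2.07372, -0.481145, -0.2964)–(2.273, 0, -0.2964)  len=0.5208

Chained into 1 loop(s):
  loop 1: 16 segments, perimeter = 13.9176
Total perimeter = 13.918


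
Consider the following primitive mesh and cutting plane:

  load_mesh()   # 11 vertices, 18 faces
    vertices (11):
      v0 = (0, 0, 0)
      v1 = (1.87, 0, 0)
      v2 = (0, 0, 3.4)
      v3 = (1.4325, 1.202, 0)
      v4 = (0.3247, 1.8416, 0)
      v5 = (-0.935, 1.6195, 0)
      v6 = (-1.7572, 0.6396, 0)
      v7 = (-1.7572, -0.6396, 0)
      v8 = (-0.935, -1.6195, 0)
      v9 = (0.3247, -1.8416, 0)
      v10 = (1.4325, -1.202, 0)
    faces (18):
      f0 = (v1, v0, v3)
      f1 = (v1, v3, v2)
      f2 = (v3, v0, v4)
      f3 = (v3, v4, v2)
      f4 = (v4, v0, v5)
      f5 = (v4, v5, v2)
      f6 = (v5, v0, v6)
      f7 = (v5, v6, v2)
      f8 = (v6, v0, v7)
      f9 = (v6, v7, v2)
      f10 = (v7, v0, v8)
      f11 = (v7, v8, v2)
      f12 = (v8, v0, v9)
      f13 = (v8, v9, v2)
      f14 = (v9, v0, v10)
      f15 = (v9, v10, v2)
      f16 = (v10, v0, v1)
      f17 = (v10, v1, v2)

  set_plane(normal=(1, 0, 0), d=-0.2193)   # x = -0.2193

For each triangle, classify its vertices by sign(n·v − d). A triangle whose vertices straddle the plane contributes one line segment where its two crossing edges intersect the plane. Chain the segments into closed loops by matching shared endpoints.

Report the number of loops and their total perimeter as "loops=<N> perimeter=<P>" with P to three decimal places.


Straddling triangles (10 of 18):
  (v4,v0,v5) [++-] → (-0.2193, 0.379846, 0)–(-0.2193, 1.74569, 0)  len=1.3658
  (v4,v5,v2) [+-+] → (-0.2193, 1.74569, 0)–(-0.2193, 0.379846, 2.60255)  len=2.9392
  (v5,v0,v6) [-+-] → (-0.2193, 0.379846, 0)–(-0.2193, 0.0798226, 0)  len=0.3000
  (v5,v6,v2) [--+] → (-0.2193, 0.0798226, 2.97568)–(-0.2193, 0.379846, 2.60255)  len=0.4788
  (v6,v0,v7) [-+-] → (-0.2193, 0.0798226, 0)–(-0.2193, -0.0798226, 0)  len=0.1596
  (v6,v7,v2) [--+] → (-0.2193, -0.0798226, 2.97568)–(-0.2193, 0.0798226, 2.97568)  len=0.1596
  (v7,v0,v8) [-+-] → (-0.2193, -0.0798226, 0)–(-0.2193, -0.379846, 0)  len=0.3000
  (v7,v8,v2) [--+] → (-0.2193, -0.379846, 2.60255)–(-0.2193, -0.0798226, 2.97568)  len=0.4788
  (v8,v0,v9) [-++] → (-0.2193, -0.379846, 0)–(-0.2193, -1.74569, 0)  len=1.3658
  (v8,v9,v2) [-++] → (-0.2193, -1.74569, 0)–(-0.2193, -0.379846, 2.60255)  len=2.9392

Chained into 1 loop(s):
  loop 1: 10 segments, perimeter = 10.4870
Total perimeter = 10.487

loops=1 perimeter=10.487


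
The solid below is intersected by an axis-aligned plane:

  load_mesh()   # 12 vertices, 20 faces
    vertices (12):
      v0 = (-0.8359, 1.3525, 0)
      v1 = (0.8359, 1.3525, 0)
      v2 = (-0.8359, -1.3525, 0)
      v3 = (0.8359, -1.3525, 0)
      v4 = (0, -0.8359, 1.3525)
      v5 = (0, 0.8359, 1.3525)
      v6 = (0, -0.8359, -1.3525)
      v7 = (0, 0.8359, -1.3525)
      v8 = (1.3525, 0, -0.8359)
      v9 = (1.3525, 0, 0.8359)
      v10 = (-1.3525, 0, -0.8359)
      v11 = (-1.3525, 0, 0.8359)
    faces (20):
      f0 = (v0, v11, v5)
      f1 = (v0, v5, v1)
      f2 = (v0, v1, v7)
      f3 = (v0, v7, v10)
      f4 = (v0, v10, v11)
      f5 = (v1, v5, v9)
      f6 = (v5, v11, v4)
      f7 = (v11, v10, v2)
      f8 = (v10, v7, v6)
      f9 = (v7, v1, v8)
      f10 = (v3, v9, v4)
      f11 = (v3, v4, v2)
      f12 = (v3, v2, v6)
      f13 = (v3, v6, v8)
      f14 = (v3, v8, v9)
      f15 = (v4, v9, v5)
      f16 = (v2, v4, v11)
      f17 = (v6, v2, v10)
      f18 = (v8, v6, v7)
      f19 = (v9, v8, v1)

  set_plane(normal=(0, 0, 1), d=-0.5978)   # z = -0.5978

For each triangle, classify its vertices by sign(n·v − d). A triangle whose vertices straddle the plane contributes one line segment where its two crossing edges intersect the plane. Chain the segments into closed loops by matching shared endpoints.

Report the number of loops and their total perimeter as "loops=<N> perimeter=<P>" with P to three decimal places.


loops=1 perimeter=7.695

Straddling triangles (10 of 20):
  (v0,v1,v7) [++-] → (0.466435, 1.12416, -0.5978)–(-0.466435, 1.12416, -0.5978)  len=0.9329
  (v0,v7,v10) [+--] → (-0.466435, 1.12416, -0.5978)–(-1.20535, 0.38525, -0.5978)  len=1.0450
  (v0,v10,v11) [+-+] → (-1.20535, 0.38525, -0.5978)–(-1.3525, 0, -0.5978)  len=0.4124
  (v11,v10,v2) [+-+] → (-1.3525, 0, -0.5978)–(-1.20535, -0.38525, -0.5978)  len=0.4124
  (v7,v1,v8) [-+-] → (0.466435, 1.12416, -0.5978)–(1.20535, 0.38525, -0.5978)  len=1.0450
  (v3,v2,v6) [++-] → (-0.466435, -1.12416, -0.5978)–(0.466435, -1.12416, -0.5978)  len=0.9329
  (v3,v6,v8) [+--] → (0.466435, -1.12416, -0.5978)–(1.20535, -0.38525, -0.5978)  len=1.0450
  (v3,v8,v9) [+-+] → (1.20535, -0.38525, -0.5978)–(1.3525, 0, -0.5978)  len=0.4124
  (v6,v2,v10) [-+-] → (-0.466435, -1.12416, -0.5978)–(-1.20535, -0.38525, -0.5978)  len=1.0450
  (v9,v8,v1) [+-+] → (1.3525, 0, -0.5978)–(1.20535, 0.38525, -0.5978)  len=0.4124

Chained into 1 loop(s):
  loop 1: 10 segments, perimeter = 7.6953
Total perimeter = 7.695


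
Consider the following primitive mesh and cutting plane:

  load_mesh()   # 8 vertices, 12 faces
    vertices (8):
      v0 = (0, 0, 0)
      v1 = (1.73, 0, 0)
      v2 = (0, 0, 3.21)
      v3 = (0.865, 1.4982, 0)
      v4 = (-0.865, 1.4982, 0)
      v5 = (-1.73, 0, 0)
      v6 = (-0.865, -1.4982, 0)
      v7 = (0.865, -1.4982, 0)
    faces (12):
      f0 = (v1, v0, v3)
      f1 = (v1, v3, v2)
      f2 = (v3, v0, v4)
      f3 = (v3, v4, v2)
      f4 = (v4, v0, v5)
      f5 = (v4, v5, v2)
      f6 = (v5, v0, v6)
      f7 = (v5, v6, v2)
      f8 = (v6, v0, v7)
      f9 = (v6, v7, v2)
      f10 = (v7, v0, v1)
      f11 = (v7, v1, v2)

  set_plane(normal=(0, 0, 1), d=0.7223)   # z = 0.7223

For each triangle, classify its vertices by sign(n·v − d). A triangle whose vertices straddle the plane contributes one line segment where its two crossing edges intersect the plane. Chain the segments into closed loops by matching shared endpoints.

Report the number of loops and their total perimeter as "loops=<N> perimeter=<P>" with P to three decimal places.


Straddling triangles (6 of 12):
  (v1,v3,v2) [--+] → (0.670362, 1.16108, 0.7223)–(1.34072, 0, 0.7223)  len=1.3407
  (v3,v4,v2) [--+] → (-0.670362, 1.16108, 0.7223)–(0.670362, 1.16108, 0.7223)  len=1.3407
  (v4,v5,v2) [--+] → (-1.34072, 0, 0.7223)–(-0.670362, 1.16108, 0.7223)  len=1.3407
  (v5,v6,v2) [--+] → (-0.670362, -1.16108, 0.7223)–(-1.34072, 0, 0.7223)  len=1.3407
  (v6,v7,v2) [--+] → (0.670362, -1.16108, 0.7223)–(-0.670362, -1.16108, 0.7223)  len=1.3407
  (v7,v1,v2) [--+] → (1.34072, 0, 0.7223)–(0.670362, -1.16108, 0.7223)  len=1.3407

Chained into 1 loop(s):
  loop 1: 6 segments, perimeter = 8.0443
Total perimeter = 8.044

loops=1 perimeter=8.044


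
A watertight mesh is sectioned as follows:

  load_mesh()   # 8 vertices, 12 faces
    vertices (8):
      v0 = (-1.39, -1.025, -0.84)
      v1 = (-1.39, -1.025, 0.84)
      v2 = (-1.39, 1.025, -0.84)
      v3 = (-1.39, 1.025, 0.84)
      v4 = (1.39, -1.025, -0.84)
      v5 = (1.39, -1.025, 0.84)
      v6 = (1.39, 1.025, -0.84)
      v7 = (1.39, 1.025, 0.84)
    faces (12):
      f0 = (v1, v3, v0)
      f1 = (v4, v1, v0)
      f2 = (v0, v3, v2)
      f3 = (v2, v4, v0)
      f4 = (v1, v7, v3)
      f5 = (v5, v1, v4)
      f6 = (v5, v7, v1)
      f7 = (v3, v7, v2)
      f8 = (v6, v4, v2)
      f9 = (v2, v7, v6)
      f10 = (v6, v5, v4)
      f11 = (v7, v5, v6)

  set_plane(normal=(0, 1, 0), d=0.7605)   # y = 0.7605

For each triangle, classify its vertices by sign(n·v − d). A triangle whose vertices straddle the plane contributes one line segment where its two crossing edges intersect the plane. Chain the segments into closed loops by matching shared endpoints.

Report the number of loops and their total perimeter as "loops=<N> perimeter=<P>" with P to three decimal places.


Straddling triangles (8 of 12):
  (v1,v3,v0) [-+-] → (-1.39, 0.7605, 0.84)–(-1.39, 0.7605, 0.623239)  len=0.2168
  (v0,v3,v2) [-++] → (-1.39, 0.7605, 0.623239)–(-1.39, 0.7605, -0.84)  len=1.4632
  (v2,v4,v0) [+--] → (-1.03131, 0.7605, -0.84)–(-1.39, 0.7605, -0.84)  len=0.3587
  (v1,v7,v3) [-++] → (1.03131, 0.7605, 0.84)–(-1.39, 0.7605, 0.84)  len=2.4213
  (v5,v7,v1) [-+-] → (1.39, 0.7605, 0.84)–(1.03131, 0.7605, 0.84)  len=0.3587
  (v6,v4,v2) [+-+] → (1.39, 0.7605, -0.84)–(-1.03131, 0.7605, -0.84)  len=2.4213
  (v6,v5,v4) [+--] → (1.39, 0.7605, -0.623239)–(1.39, 0.7605, -0.84)  len=0.2168
  (v7,v5,v6) [+-+] → (1.39, 0.7605, 0.84)–(1.39, 0.7605, -0.623239)  len=1.4632

Chained into 1 loop(s):
  loop 1: 8 segments, perimeter = 8.9200
Total perimeter = 8.920

loops=1 perimeter=8.920


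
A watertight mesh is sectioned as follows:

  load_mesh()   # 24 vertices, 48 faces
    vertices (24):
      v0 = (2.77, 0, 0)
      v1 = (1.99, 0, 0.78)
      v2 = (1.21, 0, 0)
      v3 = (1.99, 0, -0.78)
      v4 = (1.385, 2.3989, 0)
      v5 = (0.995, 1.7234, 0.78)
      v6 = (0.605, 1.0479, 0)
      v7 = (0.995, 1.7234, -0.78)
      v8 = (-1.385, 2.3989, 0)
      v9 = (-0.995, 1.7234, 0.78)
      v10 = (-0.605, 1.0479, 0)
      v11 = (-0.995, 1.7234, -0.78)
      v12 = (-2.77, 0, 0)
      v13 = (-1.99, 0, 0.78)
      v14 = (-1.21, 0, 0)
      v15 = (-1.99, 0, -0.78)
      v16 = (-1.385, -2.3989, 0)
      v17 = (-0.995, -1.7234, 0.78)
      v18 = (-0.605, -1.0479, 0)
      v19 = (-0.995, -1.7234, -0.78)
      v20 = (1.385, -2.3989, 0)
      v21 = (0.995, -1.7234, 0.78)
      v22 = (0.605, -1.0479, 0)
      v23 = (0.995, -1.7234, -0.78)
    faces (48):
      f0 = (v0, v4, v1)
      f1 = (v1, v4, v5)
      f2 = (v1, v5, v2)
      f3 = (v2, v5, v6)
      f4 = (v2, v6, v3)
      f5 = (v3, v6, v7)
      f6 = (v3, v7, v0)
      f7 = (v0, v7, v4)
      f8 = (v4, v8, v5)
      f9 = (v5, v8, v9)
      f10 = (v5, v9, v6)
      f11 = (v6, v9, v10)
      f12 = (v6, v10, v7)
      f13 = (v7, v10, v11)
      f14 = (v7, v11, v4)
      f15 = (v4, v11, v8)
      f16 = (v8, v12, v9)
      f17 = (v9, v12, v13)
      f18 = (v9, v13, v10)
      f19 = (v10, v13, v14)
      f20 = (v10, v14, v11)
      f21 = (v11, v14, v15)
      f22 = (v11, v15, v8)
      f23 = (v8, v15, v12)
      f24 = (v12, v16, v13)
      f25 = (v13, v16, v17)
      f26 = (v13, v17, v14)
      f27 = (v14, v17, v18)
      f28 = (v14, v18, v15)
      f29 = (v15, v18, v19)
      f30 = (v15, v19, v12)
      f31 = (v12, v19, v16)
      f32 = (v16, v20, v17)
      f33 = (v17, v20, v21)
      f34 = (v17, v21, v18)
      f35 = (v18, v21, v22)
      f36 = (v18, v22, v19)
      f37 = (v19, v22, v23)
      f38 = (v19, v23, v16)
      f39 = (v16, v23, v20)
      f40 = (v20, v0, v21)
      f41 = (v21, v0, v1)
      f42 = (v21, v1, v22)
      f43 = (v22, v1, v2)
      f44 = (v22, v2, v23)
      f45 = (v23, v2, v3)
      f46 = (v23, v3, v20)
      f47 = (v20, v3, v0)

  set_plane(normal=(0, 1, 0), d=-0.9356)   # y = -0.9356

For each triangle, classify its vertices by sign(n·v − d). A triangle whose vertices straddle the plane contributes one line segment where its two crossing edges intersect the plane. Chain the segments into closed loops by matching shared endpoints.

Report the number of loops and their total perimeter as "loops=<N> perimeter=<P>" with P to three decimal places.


Straddling triangles (16 of 48):
  (v12,v16,v13) [+-+] → (-2.22983, -0.9356, 0)–(-1.75404, -0.9356, 0.475791)  len=0.6729
  (v13,v16,v17) [+--] → (-1.75404, -0.9356, 0.475791)–(-1.44983, -0.9356, 0.78)  len=0.4302
  (v13,v17,v14) [+-+] → (-1.44983, -0.9356, 0.78)–(-1.09328, -0.9356, 0.423447)  len=0.5042
  (v14,v17,v18) [+--] → (-1.09328, -0.9356, 0.423447)–(-0.669836, -0.9356, 0)  len=0.5988
  (v14,v18,v15) [+-+] → (-0.669836, -0.9356, 0)–(-0.753426, -0.9356, -0.08359)  len=0.1182
  (v15,v18,v19) [+--] → (-0.753426, -0.9356, -0.08359)–(-1.44983, -0.9356, -0.78)  len=0.9849
  (v15,v19,v12) [+-+] → (-1.44983, -0.9356, -0.78)–(-1.80639, -0.9356, -0.423447)  len=0.5042
  (v12,v19,v16) [+--] → (-1.80639, -0.9356, -0.423447)–(-2.22983, -0.9356, 0)  len=0.5988
  (v20,v0,v21) [-+-] → (2.22983, -0.9356, 0)–(1.80639, -0.9356, 0.423447)  len=0.5988
  (v21,v0,v1) [-++] → (1.80639, -0.9356, 0.423447)–(1.44983, -0.9356, 0.78)  len=0.5042
  (v21,v1,v22) [-+-] → (1.44983, -0.9356, 0.78)–(0.753426, -0.9356, 0.08359)  len=0.9849
  (v22,v1,v2) [-++] → (0.753426, -0.9356, 0.08359)–(0.669836, -0.9356, 0)  len=0.1182
  (v22,v2,v23) [-+-] → (0.669836, -0.9356, 0)–(1.09328, -0.9356, -0.423447)  len=0.5988
  (v23,v2,v3) [-++] → (1.09328, -0.9356, -0.423447)–(1.44983, -0.9356, -0.78)  len=0.5042
  (v23,v3,v20) [-+-] → (1.44983, -0.9356, -0.78)–(1.75404, -0.9356, -0.475791)  len=0.4302
  (v20,v3,v0) [-++] → (1.75404, -0.9356, -0.475791)–(2.22983, -0.9356, 0)  len=0.6729

Chained into 2 loop(s):
  loop 1: 8 segments, perimeter = 4.4123
  loop 2: 8 segments, perimeter = 4.4123
Total perimeter = 8.825

loops=2 perimeter=8.825


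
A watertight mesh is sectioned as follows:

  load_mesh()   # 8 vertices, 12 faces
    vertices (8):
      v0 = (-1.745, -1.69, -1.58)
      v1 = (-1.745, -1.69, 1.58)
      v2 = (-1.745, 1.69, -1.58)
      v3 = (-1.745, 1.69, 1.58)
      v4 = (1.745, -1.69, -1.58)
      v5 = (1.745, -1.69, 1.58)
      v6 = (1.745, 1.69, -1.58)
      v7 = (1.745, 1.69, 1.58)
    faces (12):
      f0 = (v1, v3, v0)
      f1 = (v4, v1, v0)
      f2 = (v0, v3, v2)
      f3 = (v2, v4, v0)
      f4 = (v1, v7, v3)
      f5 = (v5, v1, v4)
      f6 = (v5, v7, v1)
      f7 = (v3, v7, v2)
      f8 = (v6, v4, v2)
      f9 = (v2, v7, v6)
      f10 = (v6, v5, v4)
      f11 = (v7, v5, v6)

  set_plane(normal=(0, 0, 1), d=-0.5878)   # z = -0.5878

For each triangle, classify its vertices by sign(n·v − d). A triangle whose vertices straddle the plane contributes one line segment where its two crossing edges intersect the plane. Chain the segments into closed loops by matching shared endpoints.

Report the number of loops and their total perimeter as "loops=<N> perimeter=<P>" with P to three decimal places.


Straddling triangles (8 of 12):
  (v1,v3,v0) [++-] → (-1.745, -0.628723, -0.5878)–(-1.745, -1.69, -0.5878)  len=1.0613
  (v4,v1,v0) [-+-] → (0.649184, -1.69, -0.5878)–(-1.745, -1.69, -0.5878)  len=2.3942
  (v0,v3,v2) [-+-] → (-1.745, -0.628723, -0.5878)–(-1.745, 1.69, -0.5878)  len=2.3187
  (v5,v1,v4) [++-] → (0.649184, -1.69, -0.5878)–(1.745, -1.69, -0.5878)  len=1.0958
  (v3,v7,v2) [++-] → (-0.649184, 1.69, -0.5878)–(-1.745, 1.69, -0.5878)  len=1.0958
  (v2,v7,v6) [-+-] → (-0.649184, 1.69, -0.5878)–(1.745, 1.69, -0.5878)  len=2.3942
  (v6,v5,v4) [-+-] → (1.745, 0.628723, -0.5878)–(1.745, -1.69, -0.5878)  len=2.3187
  (v7,v5,v6) [++-] → (1.745, 0.628723, -0.5878)–(1.745, 1.69, -0.5878)  len=1.0613

Chained into 1 loop(s):
  loop 1: 8 segments, perimeter = 13.7400
Total perimeter = 13.740

loops=1 perimeter=13.740


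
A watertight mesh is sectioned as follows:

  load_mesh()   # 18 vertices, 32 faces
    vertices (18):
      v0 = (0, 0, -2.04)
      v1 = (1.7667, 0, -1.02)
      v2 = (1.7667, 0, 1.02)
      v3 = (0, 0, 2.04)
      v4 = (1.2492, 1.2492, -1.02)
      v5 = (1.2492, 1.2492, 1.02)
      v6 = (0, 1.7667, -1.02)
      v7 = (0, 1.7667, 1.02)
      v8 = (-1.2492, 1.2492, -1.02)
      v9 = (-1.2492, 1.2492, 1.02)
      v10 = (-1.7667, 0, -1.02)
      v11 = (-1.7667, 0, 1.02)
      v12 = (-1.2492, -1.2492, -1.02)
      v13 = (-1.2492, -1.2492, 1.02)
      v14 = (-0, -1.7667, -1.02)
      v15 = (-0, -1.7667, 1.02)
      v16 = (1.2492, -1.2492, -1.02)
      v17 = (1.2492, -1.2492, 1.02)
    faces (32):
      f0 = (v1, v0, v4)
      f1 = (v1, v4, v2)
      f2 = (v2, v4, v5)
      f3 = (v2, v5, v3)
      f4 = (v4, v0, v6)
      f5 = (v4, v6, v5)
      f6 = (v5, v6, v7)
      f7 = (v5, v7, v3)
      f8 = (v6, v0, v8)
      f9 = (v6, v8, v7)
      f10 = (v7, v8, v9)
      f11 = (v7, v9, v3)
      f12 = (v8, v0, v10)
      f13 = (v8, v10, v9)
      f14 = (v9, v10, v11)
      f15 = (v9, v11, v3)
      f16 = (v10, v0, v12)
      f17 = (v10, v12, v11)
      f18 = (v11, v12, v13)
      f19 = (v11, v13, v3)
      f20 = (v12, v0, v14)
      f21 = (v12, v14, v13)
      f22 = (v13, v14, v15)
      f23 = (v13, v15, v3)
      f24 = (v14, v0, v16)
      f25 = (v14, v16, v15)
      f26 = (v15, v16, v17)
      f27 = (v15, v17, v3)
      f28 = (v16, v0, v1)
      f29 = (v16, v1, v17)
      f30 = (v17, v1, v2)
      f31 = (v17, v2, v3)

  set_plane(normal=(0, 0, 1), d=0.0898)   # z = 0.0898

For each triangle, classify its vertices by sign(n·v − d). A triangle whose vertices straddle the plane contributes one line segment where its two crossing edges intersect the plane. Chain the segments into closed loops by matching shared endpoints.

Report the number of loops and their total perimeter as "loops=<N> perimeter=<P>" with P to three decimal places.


Straddling triangles (16 of 32):
  (v1,v4,v2) [--+] → (1.53073, 0.569611, 0.0898)–(1.7667, 0, 0.0898)  len=0.6166
  (v2,v4,v5) [+-+] → (1.53073, 0.569611, 0.0898)–(1.2492, 1.2492, 0.0898)  len=0.7356
  (v4,v6,v5) [--+] → (0.679589, 1.48517, 0.0898)–(1.2492, 1.2492, 0.0898)  len=0.6166
  (v5,v6,v7) [+-+] → (0.679589, 1.48517, 0.0898)–(0, 1.7667, 0.0898)  len=0.7356
  (v6,v8,v7) [--+] → (-0.569611, 1.53073, 0.0898)–(0, 1.7667, 0.0898)  len=0.6166
  (v7,v8,v9) [+-+] → (-0.569611, 1.53073, 0.0898)–(-1.2492, 1.2492, 0.0898)  len=0.7356
  (v8,v10,v9) [--+] → (-1.48517, 0.679589, 0.0898)–(-1.2492, 1.2492, 0.0898)  len=0.6166
  (v9,v10,v11) [+-+] → (-1.48517, 0.679589, 0.0898)–(-1.7667, 0, 0.0898)  len=0.7356
  (v10,v12,v11) [--+] → (-1.53073, -0.569611, 0.0898)–(-1.7667, 0, 0.0898)  len=0.6166
  (v11,v12,v13) [+-+] → (-1.53073, -0.569611, 0.0898)–(-1.2492, -1.2492, 0.0898)  len=0.7356
  (v12,v14,v13) [--+] → (-0.679589, -1.48517, 0.0898)–(-1.2492, -1.2492, 0.0898)  len=0.6166
  (v13,v14,v15) [+-+] → (-0.679589, -1.48517, 0.0898)–(0, -1.7667, 0.0898)  len=0.7356
  (v14,v16,v15) [--+] → (0.569611, -1.53073, 0.0898)–(0, -1.7667, 0.0898)  len=0.6166
  (v15,v16,v17) [+-+] → (0.569611, -1.53073, 0.0898)–(1.2492, -1.2492, 0.0898)  len=0.7356
  (v16,v1,v17) [--+] → (1.48517, -0.679589, 0.0898)–(1.2492, -1.2492, 0.0898)  len=0.6166
  (v17,v1,v2) [+-+] → (1.48517, -0.679589, 0.0898)–(1.7667, 0, 0.0898)  len=0.7356

Chained into 1 loop(s):
  loop 1: 16 segments, perimeter = 10.8172
Total perimeter = 10.817

loops=1 perimeter=10.817


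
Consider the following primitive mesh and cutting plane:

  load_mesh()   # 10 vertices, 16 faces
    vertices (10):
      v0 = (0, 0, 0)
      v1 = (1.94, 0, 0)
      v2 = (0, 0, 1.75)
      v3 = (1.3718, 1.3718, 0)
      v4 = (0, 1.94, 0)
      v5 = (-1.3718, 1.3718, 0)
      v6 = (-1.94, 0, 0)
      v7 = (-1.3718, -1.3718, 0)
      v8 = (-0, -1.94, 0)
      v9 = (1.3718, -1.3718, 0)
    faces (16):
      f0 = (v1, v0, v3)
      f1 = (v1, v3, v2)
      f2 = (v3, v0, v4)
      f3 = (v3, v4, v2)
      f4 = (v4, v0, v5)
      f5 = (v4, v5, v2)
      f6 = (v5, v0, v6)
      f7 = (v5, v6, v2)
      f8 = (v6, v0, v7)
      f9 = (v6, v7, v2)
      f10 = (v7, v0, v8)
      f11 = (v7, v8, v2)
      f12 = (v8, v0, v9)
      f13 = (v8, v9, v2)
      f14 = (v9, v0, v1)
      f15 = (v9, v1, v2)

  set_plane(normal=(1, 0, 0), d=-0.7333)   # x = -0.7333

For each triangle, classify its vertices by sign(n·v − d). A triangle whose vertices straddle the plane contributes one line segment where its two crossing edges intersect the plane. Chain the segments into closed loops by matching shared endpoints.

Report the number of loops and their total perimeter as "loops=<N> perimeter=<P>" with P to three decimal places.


Straddling triangles (8 of 16):
  (v4,v0,v5) [++-] → (-0.7333, 0.7333, 0)–(-0.7333, 1.63627, 0)  len=0.9030
  (v4,v5,v2) [+-+] → (-0.7333, 1.63627, 0)–(-0.7333, 0.7333, 0.814532)  len=1.2161
  (v5,v0,v6) [-+-] → (-0.7333, 0.7333, 0)–(-0.7333, 0, 0)  len=0.7333
  (v5,v6,v2) [--+] → (-0.7333, 0, 1.08852)–(-0.7333, 0.7333, 0.814532)  len=0.7828
  (v6,v0,v7) [-+-] → (-0.7333, 0, 0)–(-0.7333, -0.7333, 0)  len=0.7333
  (v6,v7,v2) [--+] → (-0.7333, -0.7333, 0.814532)–(-0.7333, 0, 1.08852)  len=0.7828
  (v7,v0,v8) [-++] → (-0.7333, -0.7333, 0)–(-0.7333, -1.63627, 0)  len=0.9030
  (v7,v8,v2) [-++] → (-0.7333, -1.63627, 0)–(-0.7333, -0.7333, 0.814532)  len=1.2161

Chained into 1 loop(s):
  loop 1: 8 segments, perimeter = 7.2703
Total perimeter = 7.270

loops=1 perimeter=7.270


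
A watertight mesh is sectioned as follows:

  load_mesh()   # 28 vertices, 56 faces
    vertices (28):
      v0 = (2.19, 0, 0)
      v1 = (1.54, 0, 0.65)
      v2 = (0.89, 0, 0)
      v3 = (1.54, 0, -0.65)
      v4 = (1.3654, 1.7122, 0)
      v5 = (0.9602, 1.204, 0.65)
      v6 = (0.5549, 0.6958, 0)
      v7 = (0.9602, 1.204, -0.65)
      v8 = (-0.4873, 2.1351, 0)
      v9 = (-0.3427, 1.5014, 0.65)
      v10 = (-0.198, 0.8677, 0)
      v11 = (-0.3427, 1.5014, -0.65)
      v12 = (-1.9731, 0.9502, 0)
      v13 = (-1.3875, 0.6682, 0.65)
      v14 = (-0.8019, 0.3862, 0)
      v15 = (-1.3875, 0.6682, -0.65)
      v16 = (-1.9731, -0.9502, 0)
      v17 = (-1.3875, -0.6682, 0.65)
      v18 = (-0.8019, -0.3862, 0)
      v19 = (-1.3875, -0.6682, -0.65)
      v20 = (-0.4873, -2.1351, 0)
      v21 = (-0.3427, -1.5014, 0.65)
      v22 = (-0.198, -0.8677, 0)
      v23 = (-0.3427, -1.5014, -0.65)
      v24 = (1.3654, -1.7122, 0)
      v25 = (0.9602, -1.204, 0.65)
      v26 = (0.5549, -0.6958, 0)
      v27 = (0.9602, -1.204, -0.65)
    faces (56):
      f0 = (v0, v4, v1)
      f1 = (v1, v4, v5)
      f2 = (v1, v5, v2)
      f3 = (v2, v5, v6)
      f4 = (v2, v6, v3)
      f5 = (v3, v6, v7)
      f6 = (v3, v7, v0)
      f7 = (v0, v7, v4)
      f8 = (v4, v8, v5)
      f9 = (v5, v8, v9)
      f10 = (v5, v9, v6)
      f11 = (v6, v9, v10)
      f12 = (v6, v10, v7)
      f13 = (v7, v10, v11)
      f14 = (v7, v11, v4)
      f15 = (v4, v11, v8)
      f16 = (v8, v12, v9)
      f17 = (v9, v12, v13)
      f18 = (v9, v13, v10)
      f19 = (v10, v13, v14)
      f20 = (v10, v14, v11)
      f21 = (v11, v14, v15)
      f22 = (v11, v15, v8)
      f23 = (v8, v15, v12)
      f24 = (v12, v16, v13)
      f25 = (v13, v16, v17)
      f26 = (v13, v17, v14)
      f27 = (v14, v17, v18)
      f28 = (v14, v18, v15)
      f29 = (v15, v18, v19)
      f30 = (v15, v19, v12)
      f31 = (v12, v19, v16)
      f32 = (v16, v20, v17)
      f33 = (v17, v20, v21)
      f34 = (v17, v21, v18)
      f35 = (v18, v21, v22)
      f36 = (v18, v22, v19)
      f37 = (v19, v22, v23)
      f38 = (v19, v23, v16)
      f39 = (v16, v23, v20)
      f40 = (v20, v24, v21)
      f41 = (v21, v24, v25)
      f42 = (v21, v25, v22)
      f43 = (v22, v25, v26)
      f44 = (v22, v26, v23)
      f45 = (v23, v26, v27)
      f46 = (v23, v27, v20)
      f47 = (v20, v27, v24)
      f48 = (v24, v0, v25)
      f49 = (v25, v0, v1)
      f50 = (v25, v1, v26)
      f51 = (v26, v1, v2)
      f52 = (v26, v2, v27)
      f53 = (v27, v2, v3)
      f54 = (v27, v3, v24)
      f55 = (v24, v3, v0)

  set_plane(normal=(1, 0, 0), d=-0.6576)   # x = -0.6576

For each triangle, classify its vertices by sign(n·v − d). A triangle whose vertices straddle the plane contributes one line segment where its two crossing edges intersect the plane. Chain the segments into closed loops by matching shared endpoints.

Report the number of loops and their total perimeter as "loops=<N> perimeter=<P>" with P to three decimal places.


loops=2 perimeter=7.934

Straddling triangles (16 of 56):
  (v8,v12,v9) [+-+] → (-0.6576, 1.99929, 0)–(-0.6576, 1.39494, 0.524457)  len=0.8002
  (v9,v12,v13) [+--] → (-0.6576, 1.39494, 0.524457)–(-0.6576, 1.25028, 0.65)  len=0.1915
  (v9,v13,v10) [+-+] → (-0.6576, 1.25028, 0.65)–(-0.6576, 0.790617, 0.251148)  len=0.6086
  (v10,v13,v14) [+--] → (-0.6576, 0.790617, 0.251148)–(-0.6576, 0.501253, 0)  len=0.3832
  (v10,v14,v11) [+-+] → (-0.6576, 0.501253, 0)–(-0.6576, 0.736643, -0.204257)  len=0.3117
  (v11,v14,v15) [+--] → (-0.6576, 0.736643, -0.204257)–(-0.6576, 1.25028, -0.65)  len=0.6801
  (v11,v15,v8) [+-+] → (-0.6576, 1.25028, -0.65)–(-0.6576, 1.85759, -0.122967)  len=0.8041
  (v8,v15,v12) [+--] → (-0.6576, 1.85759, -0.122967)–(-0.6576, 1.99929, 0)  len=0.1876
  (v16,v20,v17) [-+-] → (-0.6576, -1.99929, 0)–(-0.6576, -1.85759, 0.122967)  len=0.1876
  (v17,v20,v21) [-++] → (-0.6576, -1.85759, 0.122967)–(-0.6576, -1.25028, 0.65)  len=0.8041
  (v17,v21,v18) [-+-] → (-0.6576, -1.25028, 0.65)–(-0.6576, -0.736643, 0.204257)  len=0.6801
  (v18,v21,v22) [-++] → (-0.6576, -0.736643, 0.204257)–(-0.6576, -0.501253, 0)  len=0.3117
  (v18,v22,v19) [-+-] → (-0.6576, -0.501253, 0)–(-0.6576, -0.790617, -0.251148)  len=0.3832
  (v19,v22,v23) [-++] → (-0.6576, -0.790617, -0.251148)–(-0.6576, -1.25028, -0.65)  len=0.6086
  (v19,v23,v16) [-+-] → (-0.6576, -1.25028, -0.65)–(-0.6576, -1.39494, -0.524457)  len=0.1915
  (v16,v23,v20) [-++] → (-0.6576, -1.39494, -0.524457)–(-0.6576, -1.99929, 0)  len=0.8002

Chained into 2 loop(s):
  loop 1: 8 segments, perimeter = 3.9669
  loop 2: 8 segments, perimeter = 3.9669
Total perimeter = 7.934


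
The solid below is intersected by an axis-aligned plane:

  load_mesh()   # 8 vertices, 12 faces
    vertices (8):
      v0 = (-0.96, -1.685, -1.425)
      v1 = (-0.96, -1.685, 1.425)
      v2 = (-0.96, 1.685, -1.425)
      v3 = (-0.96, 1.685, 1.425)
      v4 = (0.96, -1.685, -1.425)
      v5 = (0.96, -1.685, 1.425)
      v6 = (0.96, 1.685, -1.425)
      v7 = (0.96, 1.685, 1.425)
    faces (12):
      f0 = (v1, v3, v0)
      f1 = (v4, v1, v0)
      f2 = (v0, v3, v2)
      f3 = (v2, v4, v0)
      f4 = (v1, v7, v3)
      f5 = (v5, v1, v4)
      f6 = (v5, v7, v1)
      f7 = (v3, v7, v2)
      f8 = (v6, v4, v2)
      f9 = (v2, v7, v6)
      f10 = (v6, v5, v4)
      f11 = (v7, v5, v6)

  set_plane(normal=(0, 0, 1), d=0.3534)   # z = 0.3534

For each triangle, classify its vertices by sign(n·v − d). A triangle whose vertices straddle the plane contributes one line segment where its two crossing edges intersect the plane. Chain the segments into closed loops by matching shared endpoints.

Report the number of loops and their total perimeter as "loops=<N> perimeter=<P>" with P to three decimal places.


loops=1 perimeter=10.580

Straddling triangles (8 of 12):
  (v1,v3,v0) [++-] → (-0.96, 0.41788, 0.3534)–(-0.96, -1.685, 0.3534)  len=2.1029
  (v4,v1,v0) [-+-] → (-0.23808, -1.685, 0.3534)–(-0.96, -1.685, 0.3534)  len=0.7219
  (v0,v3,v2) [-+-] → (-0.96, 0.41788, 0.3534)–(-0.96, 1.685, 0.3534)  len=1.2671
  (v5,v1,v4) [++-] → (-0.23808, -1.685, 0.3534)–(0.96, -1.685, 0.3534)  len=1.1981
  (v3,v7,v2) [++-] → (0.23808, 1.685, 0.3534)–(-0.96, 1.685, 0.3534)  len=1.1981
  (v2,v7,v6) [-+-] → (0.23808, 1.685, 0.3534)–(0.96, 1.685, 0.3534)  len=0.7219
  (v6,v5,v4) [-+-] → (0.96, -0.41788, 0.3534)–(0.96, -1.685, 0.3534)  len=1.2671
  (v7,v5,v6) [++-] → (0.96, -0.41788, 0.3534)–(0.96, 1.685, 0.3534)  len=2.1029

Chained into 1 loop(s):
  loop 1: 8 segments, perimeter = 10.5800
Total perimeter = 10.580


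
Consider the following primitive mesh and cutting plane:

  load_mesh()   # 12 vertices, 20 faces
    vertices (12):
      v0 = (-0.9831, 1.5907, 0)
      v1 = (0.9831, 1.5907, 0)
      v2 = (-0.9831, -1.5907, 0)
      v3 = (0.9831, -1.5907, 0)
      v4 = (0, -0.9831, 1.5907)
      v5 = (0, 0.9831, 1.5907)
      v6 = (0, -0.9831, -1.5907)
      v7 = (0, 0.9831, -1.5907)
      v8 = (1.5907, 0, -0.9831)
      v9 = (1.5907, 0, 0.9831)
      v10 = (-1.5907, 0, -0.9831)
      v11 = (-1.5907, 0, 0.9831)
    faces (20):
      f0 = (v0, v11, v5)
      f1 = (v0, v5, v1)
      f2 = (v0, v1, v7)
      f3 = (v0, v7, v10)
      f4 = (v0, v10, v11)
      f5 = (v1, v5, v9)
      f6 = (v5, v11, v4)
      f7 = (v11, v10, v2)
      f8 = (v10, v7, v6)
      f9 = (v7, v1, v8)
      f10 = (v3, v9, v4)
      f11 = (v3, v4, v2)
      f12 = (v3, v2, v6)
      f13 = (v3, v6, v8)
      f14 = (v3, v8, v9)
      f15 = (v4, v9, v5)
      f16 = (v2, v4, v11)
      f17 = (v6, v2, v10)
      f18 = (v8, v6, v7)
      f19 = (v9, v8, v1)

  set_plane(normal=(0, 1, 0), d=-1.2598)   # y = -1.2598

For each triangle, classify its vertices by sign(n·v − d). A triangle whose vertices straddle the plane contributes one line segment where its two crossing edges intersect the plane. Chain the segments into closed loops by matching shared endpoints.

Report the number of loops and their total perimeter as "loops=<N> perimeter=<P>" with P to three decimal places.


Straddling triangles (8 of 20):
  (v11,v10,v2) [++-] → (-1.10949, -1.2598, -0.204506)–(-1.10949, -1.2598, 0.204506)  len=0.4090
  (v3,v9,v4) [-++] → (1.10949, -1.2598, 0.204506)–(0.447702, -1.2598, 0.866298)  len=0.9359
  (v3,v4,v2) [-+-] → (0.447702, -1.2598, 0.866298)–(-0.447702, -1.2598, 0.866298)  len=0.8954
  (v3,v2,v6) [--+] → (-0.447702, -1.2598, -0.866298)–(0.447702, -1.2598, -0.866298)  len=0.8954
  (v3,v6,v8) [-++] → (0.447702, -1.2598, -0.866298)–(1.10949, -1.2598, -0.204506)  len=0.9359
  (v3,v8,v9) [-++] → (1.10949, -1.2598, -0.204506)–(1.10949, -1.2598, 0.204506)  len=0.4090
  (v2,v4,v11) [-++] → (-0.447702, -1.2598, 0.866298)–(-1.10949, -1.2598, 0.204506)  len=0.9359
  (v6,v2,v10) [+-+] → (-0.447702, -1.2598, -0.866298)–(-1.10949, -1.2598, -0.204506)  len=0.9359

Chained into 1 loop(s):
  loop 1: 8 segments, perimeter = 6.3525
Total perimeter = 6.352

loops=1 perimeter=6.352


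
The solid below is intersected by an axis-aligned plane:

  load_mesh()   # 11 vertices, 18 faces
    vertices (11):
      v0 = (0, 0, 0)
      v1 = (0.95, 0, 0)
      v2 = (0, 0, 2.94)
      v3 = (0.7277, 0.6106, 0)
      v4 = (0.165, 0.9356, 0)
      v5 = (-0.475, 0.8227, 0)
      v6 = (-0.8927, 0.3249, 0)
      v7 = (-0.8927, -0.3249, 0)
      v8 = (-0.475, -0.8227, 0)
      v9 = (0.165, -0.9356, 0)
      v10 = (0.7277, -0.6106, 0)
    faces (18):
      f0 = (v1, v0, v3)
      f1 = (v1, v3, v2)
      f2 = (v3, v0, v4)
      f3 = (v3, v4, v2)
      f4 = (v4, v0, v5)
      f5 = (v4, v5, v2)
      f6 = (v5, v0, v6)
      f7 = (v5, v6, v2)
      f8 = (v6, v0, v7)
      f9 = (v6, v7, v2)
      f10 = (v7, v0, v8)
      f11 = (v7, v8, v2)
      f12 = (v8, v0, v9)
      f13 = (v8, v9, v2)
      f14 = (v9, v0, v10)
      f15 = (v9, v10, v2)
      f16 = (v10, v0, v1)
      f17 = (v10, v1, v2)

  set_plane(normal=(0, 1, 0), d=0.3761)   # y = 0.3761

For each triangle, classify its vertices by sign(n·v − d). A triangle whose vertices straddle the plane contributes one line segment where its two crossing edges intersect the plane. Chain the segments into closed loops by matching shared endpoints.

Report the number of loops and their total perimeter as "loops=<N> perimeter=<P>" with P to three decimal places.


Straddling triangles (8 of 18):
  (v1,v0,v3) [--+] → (0.448228, 0.3761, 0)–(0.813074, 0.3761, 0)  len=0.3648
  (v1,v3,v2) [-+-] → (0.813074, 0.3761, 0)–(0.448228, 0.3761, 1.1291)  len=1.1866
  (v3,v0,v4) [+-+] → (0.448228, 0.3761, 0)–(0.066328, 0.3761, 0)  len=0.3819
  (v3,v4,v2) [++-] → (0.066328, 0.3761, 1.75816)–(0.448228, 0.3761, 1.1291)  len=0.7359
  (v4,v0,v5) [+-+] → (0.066328, 0.3761, 0)–(-0.217148, 0.3761, 0)  len=0.2835
  (v4,v5,v2) [++-] → (-0.217148, 0.3761, 1.59597)–(0.066328, 0.3761, 1.75816)  len=0.3266
  (v5,v0,v6) [+--] → (-0.217148, 0.3761, 0)–(-0.849738, 0.3761, 0)  len=0.6326
  (v5,v6,v2) [+--] → (-0.849738, 0.3761, 0)–(-0.217148, 0.3761, 1.59597)  len=1.7168

Chained into 1 loop(s):
  loop 1: 8 segments, perimeter = 5.6287
Total perimeter = 5.629

loops=1 perimeter=5.629
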